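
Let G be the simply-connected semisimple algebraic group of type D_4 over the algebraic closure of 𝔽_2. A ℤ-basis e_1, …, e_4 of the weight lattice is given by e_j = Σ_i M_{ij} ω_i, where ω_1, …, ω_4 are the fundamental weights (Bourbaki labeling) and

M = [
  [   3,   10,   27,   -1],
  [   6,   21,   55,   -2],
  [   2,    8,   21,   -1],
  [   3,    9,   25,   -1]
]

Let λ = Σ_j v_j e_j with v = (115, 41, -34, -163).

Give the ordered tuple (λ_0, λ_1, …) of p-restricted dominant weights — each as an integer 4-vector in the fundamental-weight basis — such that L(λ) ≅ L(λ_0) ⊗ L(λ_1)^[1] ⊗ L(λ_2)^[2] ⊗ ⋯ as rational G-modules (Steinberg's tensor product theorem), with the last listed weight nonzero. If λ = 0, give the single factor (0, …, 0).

ω-coordinates c = M·v, v = (115, 41, -34, -163):
  c_1 = 3·115 + 10·41 + (27)·(-34) + (-1)·(-163) = 0
  c_2 = 6·115 + 21·41 + (55)·(-34) + (-2)·(-163) = 7
  c_3 = 2·115 + 8·41 + (21)·(-34) + (-1)·(-163) = 7
  c_4 = 3·115 + 9·41 + (25)·(-34) + (-1)·(-163) = 27
Writing each c_i in base p = 2:
  c_1 = 0
  c_2 = 7 = 1·2^0 + 1·2^1 + 1·2^2
  c_3 = 7 = 1·2^0 + 1·2^1 + 1·2^2
  c_4 = 27 = 1·2^0 + 1·2^1 + 0·2^2 + 1·2^3 + 1·2^4
Factor λ_0 = (0, 1, 1, 1)
Factor λ_1 = (0, 1, 1, 1)
Factor λ_2 = (0, 1, 1, 0)
Factor λ_3 = (0, 0, 0, 1)
Factor λ_4 = (0, 0, 0, 1)

((0, 1, 1, 1), (0, 1, 1, 1), (0, 1, 1, 0), (0, 0, 0, 1), (0, 0, 0, 1))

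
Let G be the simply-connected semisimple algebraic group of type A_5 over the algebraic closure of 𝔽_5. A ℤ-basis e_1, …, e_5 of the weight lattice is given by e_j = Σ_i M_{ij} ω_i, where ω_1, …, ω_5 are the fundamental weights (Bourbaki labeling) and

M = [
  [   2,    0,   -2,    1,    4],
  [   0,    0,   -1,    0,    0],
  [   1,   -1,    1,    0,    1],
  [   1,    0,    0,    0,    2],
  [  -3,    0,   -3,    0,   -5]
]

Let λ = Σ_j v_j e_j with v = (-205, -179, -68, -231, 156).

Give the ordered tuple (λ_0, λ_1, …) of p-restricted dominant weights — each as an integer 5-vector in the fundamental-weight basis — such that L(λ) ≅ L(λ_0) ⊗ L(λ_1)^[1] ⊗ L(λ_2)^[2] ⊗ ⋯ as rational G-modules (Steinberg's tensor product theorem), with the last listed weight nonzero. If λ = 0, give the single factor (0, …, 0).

Converting to the ω-basis (c_i = row i of M dotted with v = (-205, -179, -68, -231, 156)):
  c_1 = 2*-205 + 0*-179 + -2*-68 + 1*-231 + 4*156 = 119
  c_2 = 0*-205 + 0*-179 + -1*-68 + 0*-231 + 0*156 = 68
  c_3 = 1*-205 + -1*-179 + 1*-68 + 0*-231 + 1*156 = 62
  c_4 = 1*-205 + 0*-179 + 0*-68 + 0*-231 + 2*156 = 107
  c_5 = -3*-205 + 0*-179 + -3*-68 + 0*-231 + -5*156 = 39
Base-5 expansion of each c_i:
  c_1 = 119 = 4·5^0 + 3·5^1 + 4·5^2
  c_2 = 68 = 3·5^0 + 3·5^1 + 2·5^2
  c_3 = 62 = 2·5^0 + 2·5^1 + 2·5^2
  c_4 = 107 = 2·5^0 + 1·5^1 + 4·5^2
  c_5 = 39 = 4·5^0 + 2·5^1 + 1·5^2
λ_0 = (4, 3, 2, 2, 4)
λ_1 = (3, 3, 2, 1, 2)
λ_2 = (4, 2, 2, 4, 1)

((4, 3, 2, 2, 4), (3, 3, 2, 1, 2), (4, 2, 2, 4, 1))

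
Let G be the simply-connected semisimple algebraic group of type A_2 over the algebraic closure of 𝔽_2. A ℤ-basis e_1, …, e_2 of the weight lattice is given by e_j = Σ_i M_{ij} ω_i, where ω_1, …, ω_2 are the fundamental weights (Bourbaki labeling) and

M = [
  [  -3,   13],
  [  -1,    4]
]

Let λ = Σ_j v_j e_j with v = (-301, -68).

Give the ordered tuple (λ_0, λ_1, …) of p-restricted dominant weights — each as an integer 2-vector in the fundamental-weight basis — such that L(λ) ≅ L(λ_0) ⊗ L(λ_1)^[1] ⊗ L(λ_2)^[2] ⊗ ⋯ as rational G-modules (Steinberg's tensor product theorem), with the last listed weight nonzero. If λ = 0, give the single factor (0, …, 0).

((1, 1), (1, 0), (0, 1), (0, 1), (1, 1))

In the fundamental-weight basis, λ has coordinates c = M·v (v = (-301, -68)):
  c_1 = -3*-301 + 13*-68 = 19
  c_2 = -1*-301 + 4*-68 = 29
Writing each c_i in base p = 2:
  c_1 = 19 = 1·2^0 + 1·2^1 + 0·2^2 + 0·2^3 + 1·2^4
  c_2 = 29 = 1·2^0 + 0·2^1 + 1·2^2 + 1·2^3 + 1·2^4
Factor λ_0 = (1, 1)
Factor λ_1 = (1, 0)
Factor λ_2 = (0, 1)
Factor λ_3 = (0, 1)
Factor λ_4 = (1, 1)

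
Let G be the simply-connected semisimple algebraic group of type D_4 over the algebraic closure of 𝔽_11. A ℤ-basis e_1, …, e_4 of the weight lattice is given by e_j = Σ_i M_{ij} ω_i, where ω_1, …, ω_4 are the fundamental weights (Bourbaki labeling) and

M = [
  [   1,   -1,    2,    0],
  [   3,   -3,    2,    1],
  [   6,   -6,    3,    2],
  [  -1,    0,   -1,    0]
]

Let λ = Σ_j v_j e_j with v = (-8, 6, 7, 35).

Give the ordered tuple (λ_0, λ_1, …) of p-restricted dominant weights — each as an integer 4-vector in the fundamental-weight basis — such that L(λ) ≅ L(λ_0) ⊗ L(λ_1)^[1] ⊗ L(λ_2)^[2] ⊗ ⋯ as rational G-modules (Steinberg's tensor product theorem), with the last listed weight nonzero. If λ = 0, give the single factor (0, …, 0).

((0, 7, 7, 1),)

In the fundamental-weight basis, λ has coordinates c = M·v (v = (-8, 6, 7, 35)):
  c_1 = 1*-8 + -1*6 + 2*7 + 0*35 = 0
  c_2 = 3*-8 + -3*6 + 2*7 + 1*35 = 7
  c_3 = 6*-8 + -6*6 + 3*7 + 2*35 = 7
  c_4 = -1*-8 + 0*6 + -1*7 + 0*35 = 1
Expand coordinatewise in base 11:
  c_1 = 0
  c_2 = 7 = 7·11^0
  c_3 = 7 = 7·11^0
  c_4 = 1 = 1·11^0
λ_0 = (0, 7, 7, 1)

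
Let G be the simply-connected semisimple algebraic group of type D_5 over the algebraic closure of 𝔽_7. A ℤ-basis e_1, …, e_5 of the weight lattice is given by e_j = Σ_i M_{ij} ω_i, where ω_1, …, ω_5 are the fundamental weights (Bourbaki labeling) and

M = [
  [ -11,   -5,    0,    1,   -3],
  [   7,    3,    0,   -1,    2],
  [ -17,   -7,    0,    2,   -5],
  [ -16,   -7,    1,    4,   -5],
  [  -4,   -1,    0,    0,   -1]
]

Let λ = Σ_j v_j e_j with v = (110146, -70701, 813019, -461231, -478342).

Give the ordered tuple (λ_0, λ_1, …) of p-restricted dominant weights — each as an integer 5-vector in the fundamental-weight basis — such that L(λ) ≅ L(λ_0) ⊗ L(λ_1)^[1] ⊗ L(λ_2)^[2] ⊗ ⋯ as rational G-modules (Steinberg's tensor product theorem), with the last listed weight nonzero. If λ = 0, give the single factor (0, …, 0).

In the fundamental-weight basis, λ has coordinates c = M·v (v = (110146, -70701, 813019, -461231, -478342)):
  c_1 = (-11)·(110146) + (-5)·(-70701) + 0·813019 + (1)·(-461231) + (-3)·(-478342) = 115694
  c_2 = 7·110146 + (3)·(-70701) + 0·813019 + (-1)·(-461231) + (2)·(-478342) = 63466
  c_3 = (-17)·(110146) + (-7)·(-70701) + 0·813019 + (2)·(-461231) + (-5)·(-478342) = 91673
  c_4 = (-16)·(110146) + (-7)·(-70701) + 1·813019 + (4)·(-461231) + (-5)·(-478342) = 92376
  c_5 = (-4)·(110146) + (-1)·(-70701) + 0·813019 + (0)·(-461231) + (-1)·(-478342) = 108459
Writing each c_i in base p = 7:
  c_1 = 115694 = 5·7^0 + 0·7^1 + 2·7^2 + 1·7^3 + 6·7^4 + 6·7^5
  c_2 = 63466 = 4·7^0 + 1·7^1 + 0·7^2 + 3·7^3 + 5·7^4 + 3·7^5
  c_3 = 91673 = 1·7^0 + 6·7^1 + 1·7^2 + 1·7^3 + 3·7^4 + 5·7^5
  c_4 = 92376 = 4·7^0 + 1·7^1 + 2·7^2 + 3·7^3 + 3·7^4 + 5·7^5
  c_5 = 108459 = 1·7^0 + 3·7^1 + 1·7^2 + 1·7^3 + 3·7^4 + 6·7^5
Factor λ_0 = (5, 4, 1, 4, 1)
Factor λ_1 = (0, 1, 6, 1, 3)
Factor λ_2 = (2, 0, 1, 2, 1)
Factor λ_3 = (1, 3, 1, 3, 1)
Factor λ_4 = (6, 5, 3, 3, 3)
Factor λ_5 = (6, 3, 5, 5, 6)

((5, 4, 1, 4, 1), (0, 1, 6, 1, 3), (2, 0, 1, 2, 1), (1, 3, 1, 3, 1), (6, 5, 3, 3, 3), (6, 3, 5, 5, 6))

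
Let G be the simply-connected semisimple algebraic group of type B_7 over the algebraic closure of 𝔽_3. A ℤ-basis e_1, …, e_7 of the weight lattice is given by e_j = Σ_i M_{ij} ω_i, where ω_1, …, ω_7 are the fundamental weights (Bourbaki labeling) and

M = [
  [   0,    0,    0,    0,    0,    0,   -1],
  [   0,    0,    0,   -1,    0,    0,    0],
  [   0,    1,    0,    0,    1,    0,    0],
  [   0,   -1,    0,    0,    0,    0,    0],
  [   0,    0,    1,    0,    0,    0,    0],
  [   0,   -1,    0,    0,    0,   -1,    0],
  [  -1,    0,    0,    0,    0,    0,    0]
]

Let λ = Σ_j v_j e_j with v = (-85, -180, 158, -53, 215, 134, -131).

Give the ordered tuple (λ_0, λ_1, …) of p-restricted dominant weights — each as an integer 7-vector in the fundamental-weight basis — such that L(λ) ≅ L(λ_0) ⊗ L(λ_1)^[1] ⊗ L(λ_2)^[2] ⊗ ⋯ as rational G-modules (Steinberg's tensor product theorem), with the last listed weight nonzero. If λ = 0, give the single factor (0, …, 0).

In the fundamental-weight basis, λ has coordinates c = M·v (v = (-85, -180, 158, -53, 215, 134, -131)):
  c_1 = 0*-85 + 0*-180 + 0*158 + 0*-53 + 0*215 + 0*134 + -1*-131 = 131
  c_2 = 0*-85 + 0*-180 + 0*158 + -1*-53 + 0*215 + 0*134 + 0*-131 = 53
  c_3 = 0*-85 + 1*-180 + 0*158 + 0*-53 + 1*215 + 0*134 + 0*-131 = 35
  c_4 = 0*-85 + -1*-180 + 0*158 + 0*-53 + 0*215 + 0*134 + 0*-131 = 180
  c_5 = 0*-85 + 0*-180 + 1*158 + 0*-53 + 0*215 + 0*134 + 0*-131 = 158
  c_6 = 0*-85 + -1*-180 + 0*158 + 0*-53 + 0*215 + -1*134 + 0*-131 = 46
  c_7 = -1*-85 + 0*-180 + 0*158 + 0*-53 + 0*215 + 0*134 + 0*-131 = 85
p = 3; digits c_i = Σ_j d_{ij}·3^j, 0 ≤ d_{ij} < 3:
  c_1 = 131 = 2·3^0 + 1·3^1 + 2·3^2 + 1·3^3 + 1·3^4
  c_2 = 53 = 2·3^0 + 2·3^1 + 2·3^2 + 1·3^3
  c_3 = 35 = 2·3^0 + 2·3^1 + 0·3^2 + 1·3^3
  c_4 = 180 = 0·3^0 + 0·3^1 + 2·3^2 + 0·3^3 + 2·3^4
  c_5 = 158 = 2·3^0 + 1·3^1 + 2·3^2 + 2·3^3 + 1·3^4
  c_6 = 46 = 1·3^0 + 0·3^1 + 2·3^2 + 1·3^3
  c_7 = 85 = 1·3^0 + 1·3^1 + 0·3^2 + 0·3^3 + 1·3^4
Factor λ_0 = (2, 2, 2, 0, 2, 1, 1)
Factor λ_1 = (1, 2, 2, 0, 1, 0, 1)
Factor λ_2 = (2, 2, 0, 2, 2, 2, 0)
Factor λ_3 = (1, 1, 1, 0, 2, 1, 0)
Factor λ_4 = (1, 0, 0, 2, 1, 0, 1)

((2, 2, 2, 0, 2, 1, 1), (1, 2, 2, 0, 1, 0, 1), (2, 2, 0, 2, 2, 2, 0), (1, 1, 1, 0, 2, 1, 0), (1, 0, 0, 2, 1, 0, 1))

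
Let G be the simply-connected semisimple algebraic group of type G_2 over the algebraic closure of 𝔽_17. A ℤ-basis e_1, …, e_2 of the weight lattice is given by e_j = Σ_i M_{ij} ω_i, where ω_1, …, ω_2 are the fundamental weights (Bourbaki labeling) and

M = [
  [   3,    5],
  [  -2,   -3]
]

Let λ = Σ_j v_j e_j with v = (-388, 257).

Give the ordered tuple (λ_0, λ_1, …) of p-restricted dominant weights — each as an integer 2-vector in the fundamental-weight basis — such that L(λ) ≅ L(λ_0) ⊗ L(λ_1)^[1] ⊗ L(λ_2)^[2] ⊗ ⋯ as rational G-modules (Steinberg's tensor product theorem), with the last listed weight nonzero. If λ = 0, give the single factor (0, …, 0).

((2, 5), (7, 0))

Compute c_i = Σ_j M_{ij} v_j with v = (-388, 257):
  c_1 = (3)·(-388) + (5)·(257) = 121
  c_2 = (-2)·(-388) + (-3)·(257) = 5
Writing each c_i in base p = 17:
  c_1 = 121 = 2·17^0 + 7·17^1
  c_2 = 5 = 5·17^0
λ_0 = (2, 5)
λ_1 = (7, 0)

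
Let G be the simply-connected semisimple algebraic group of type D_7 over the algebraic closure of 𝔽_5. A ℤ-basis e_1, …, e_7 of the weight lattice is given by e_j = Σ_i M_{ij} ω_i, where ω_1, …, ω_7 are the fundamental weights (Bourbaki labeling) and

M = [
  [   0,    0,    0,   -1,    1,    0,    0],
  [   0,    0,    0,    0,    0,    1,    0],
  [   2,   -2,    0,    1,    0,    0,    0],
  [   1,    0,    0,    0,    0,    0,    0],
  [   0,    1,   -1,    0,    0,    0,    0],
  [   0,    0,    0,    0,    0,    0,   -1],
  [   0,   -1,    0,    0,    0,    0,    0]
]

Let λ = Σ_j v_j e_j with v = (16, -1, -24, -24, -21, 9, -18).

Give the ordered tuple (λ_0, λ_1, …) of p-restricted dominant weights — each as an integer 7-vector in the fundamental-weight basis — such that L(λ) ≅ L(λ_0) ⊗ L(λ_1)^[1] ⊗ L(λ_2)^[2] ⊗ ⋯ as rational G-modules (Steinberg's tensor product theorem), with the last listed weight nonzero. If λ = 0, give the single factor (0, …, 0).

((3, 4, 0, 1, 3, 3, 1), (0, 1, 2, 3, 4, 3, 0))

Compute c_i = Σ_j M_{ij} v_j with v = (16, -1, -24, -24, -21, 9, -18):
  c_1 = 0*16 + 0*-1 + 0*-24 + -1*-24 + 1*-21 + 0*9 + 0*-18 = 3
  c_2 = 0*16 + 0*-1 + 0*-24 + 0*-24 + 0*-21 + 1*9 + 0*-18 = 9
  c_3 = 2*16 + -2*-1 + 0*-24 + 1*-24 + 0*-21 + 0*9 + 0*-18 = 10
  c_4 = 1*16 + 0*-1 + 0*-24 + 0*-24 + 0*-21 + 0*9 + 0*-18 = 16
  c_5 = 0*16 + 1*-1 + -1*-24 + 0*-24 + 0*-21 + 0*9 + 0*-18 = 23
  c_6 = 0*16 + 0*-1 + 0*-24 + 0*-24 + 0*-21 + 0*9 + -1*-18 = 18
  c_7 = 0*16 + -1*-1 + 0*-24 + 0*-24 + 0*-21 + 0*9 + 0*-18 = 1
p = 5; digits c_i = Σ_j d_{ij}·5^j, 0 ≤ d_{ij} < 5:
  c_1 = 3 = 3·5^0
  c_2 = 9 = 4·5^0 + 1·5^1
  c_3 = 10 = 0·5^0 + 2·5^1
  c_4 = 16 = 1·5^0 + 3·5^1
  c_5 = 23 = 3·5^0 + 4·5^1
  c_6 = 18 = 3·5^0 + 3·5^1
  c_7 = 1 = 1·5^0
Factor λ_0 = (3, 4, 0, 1, 3, 3, 1)
Factor λ_1 = (0, 1, 2, 3, 4, 3, 0)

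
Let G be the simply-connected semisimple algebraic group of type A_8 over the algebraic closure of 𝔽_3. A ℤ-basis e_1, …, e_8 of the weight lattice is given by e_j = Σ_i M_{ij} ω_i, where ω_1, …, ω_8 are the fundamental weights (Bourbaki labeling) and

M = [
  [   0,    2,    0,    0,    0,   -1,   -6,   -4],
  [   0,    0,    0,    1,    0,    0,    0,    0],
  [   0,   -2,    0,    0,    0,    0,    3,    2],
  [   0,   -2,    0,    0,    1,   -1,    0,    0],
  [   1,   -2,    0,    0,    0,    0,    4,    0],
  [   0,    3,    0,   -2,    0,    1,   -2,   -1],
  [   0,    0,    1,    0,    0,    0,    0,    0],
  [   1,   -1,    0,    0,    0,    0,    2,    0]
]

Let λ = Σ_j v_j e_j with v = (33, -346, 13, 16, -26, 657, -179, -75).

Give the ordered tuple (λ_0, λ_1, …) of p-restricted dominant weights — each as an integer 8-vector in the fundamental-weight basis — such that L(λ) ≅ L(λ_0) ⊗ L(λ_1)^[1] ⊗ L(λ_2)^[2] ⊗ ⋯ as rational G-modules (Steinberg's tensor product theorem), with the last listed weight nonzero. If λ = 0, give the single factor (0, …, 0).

((1, 1, 2, 0, 0, 2, 1, 0), (2, 2, 1, 0, 0, 0, 1, 1), (2, 1, 0, 1, 1, 2, 1, 2))

ω-coordinates c = M·v, v = (33, -346, 13, 16, -26, 657, -179, -75):
  c_1 = 0*33 + 2*-346 + 0*13 + 0*16 + 0*-26 + -1*657 + -6*-179 + -4*-75 = 25
  c_2 = 0*33 + 0*-346 + 0*13 + 1*16 + 0*-26 + 0*657 + 0*-179 + 0*-75 = 16
  c_3 = 0*33 + -2*-346 + 0*13 + 0*16 + 0*-26 + 0*657 + 3*-179 + 2*-75 = 5
  c_4 = 0*33 + -2*-346 + 0*13 + 0*16 + 1*-26 + -1*657 + 0*-179 + 0*-75 = 9
  c_5 = 1*33 + -2*-346 + 0*13 + 0*16 + 0*-26 + 0*657 + 4*-179 + 0*-75 = 9
  c_6 = 0*33 + 3*-346 + 0*13 + -2*16 + 0*-26 + 1*657 + -2*-179 + -1*-75 = 20
  c_7 = 0*33 + 0*-346 + 1*13 + 0*16 + 0*-26 + 0*657 + 0*-179 + 0*-75 = 13
  c_8 = 1*33 + -1*-346 + 0*13 + 0*16 + 0*-26 + 0*657 + 2*-179 + 0*-75 = 21
Writing each c_i in base p = 3:
  c_1 = 25 = 1·3^0 + 2·3^1 + 2·3^2
  c_2 = 16 = 1·3^0 + 2·3^1 + 1·3^2
  c_3 = 5 = 2·3^0 + 1·3^1
  c_4 = 9 = 0·3^0 + 0·3^1 + 1·3^2
  c_5 = 9 = 0·3^0 + 0·3^1 + 1·3^2
  c_6 = 20 = 2·3^0 + 0·3^1 + 2·3^2
  c_7 = 13 = 1·3^0 + 1·3^1 + 1·3^2
  c_8 = 21 = 0·3^0 + 1·3^1 + 2·3^2
p-restricted factor λ_0 = (1, 1, 2, 0, 0, 2, 1, 0)
p-restricted factor λ_1 = (2, 2, 1, 0, 0, 0, 1, 1)
p-restricted factor λ_2 = (2, 1, 0, 1, 1, 2, 1, 2)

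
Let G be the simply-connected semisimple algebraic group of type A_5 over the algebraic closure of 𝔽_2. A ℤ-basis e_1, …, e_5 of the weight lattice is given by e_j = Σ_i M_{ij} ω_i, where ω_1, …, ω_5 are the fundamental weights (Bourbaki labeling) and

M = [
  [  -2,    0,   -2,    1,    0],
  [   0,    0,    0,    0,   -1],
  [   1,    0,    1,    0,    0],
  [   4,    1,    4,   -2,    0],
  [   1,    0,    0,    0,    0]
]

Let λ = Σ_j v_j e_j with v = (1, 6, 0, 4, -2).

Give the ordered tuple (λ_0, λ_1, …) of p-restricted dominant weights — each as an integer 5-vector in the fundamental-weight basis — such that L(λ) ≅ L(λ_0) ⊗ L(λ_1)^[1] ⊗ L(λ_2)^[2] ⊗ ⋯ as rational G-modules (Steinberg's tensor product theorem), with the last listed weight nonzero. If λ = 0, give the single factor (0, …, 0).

Change of basis e → ω: c = M·v where v = (1, 6, 0, 4, -2):
  c_1 = (-2)·(1) + 0·6 + (-2)·(0) + 1·4 + (0)·(-2) = 2
  c_2 = 0·1 + 0·6 + 0·0 + 0·4 + (-1)·(-2) = 2
  c_3 = 1·1 + 0·6 + 1·0 + 0·4 + (0)·(-2) = 1
  c_4 = 4·1 + 1·6 + 4·0 + (-2)·(4) + (0)·(-2) = 2
  c_5 = 1·1 + 0·6 + 0·0 + 0·4 + (0)·(-2) = 1
Expand coordinatewise in base 2:
  c_1 = 2 = 0·2^0 + 1·2^1
  c_2 = 2 = 0·2^0 + 1·2^1
  c_3 = 1 = 1·2^0
  c_4 = 2 = 0·2^0 + 1·2^1
  c_5 = 1 = 1·2^0
p-restricted factor λ_0 = (0, 0, 1, 0, 1)
p-restricted factor λ_1 = (1, 1, 0, 1, 0)

((0, 0, 1, 0, 1), (1, 1, 0, 1, 0))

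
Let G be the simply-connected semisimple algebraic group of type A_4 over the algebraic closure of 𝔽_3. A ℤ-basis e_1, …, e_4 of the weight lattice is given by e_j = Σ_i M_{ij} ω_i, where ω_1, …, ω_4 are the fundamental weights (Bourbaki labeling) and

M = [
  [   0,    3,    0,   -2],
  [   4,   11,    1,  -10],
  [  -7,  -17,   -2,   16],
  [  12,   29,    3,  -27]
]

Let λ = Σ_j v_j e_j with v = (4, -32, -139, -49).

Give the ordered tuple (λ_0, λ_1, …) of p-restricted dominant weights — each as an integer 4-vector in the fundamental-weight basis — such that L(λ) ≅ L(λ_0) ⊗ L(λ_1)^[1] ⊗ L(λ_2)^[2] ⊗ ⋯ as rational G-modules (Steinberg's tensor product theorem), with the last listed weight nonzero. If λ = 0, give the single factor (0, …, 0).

((2, 0, 1, 2), (0, 2, 0, 2), (0, 1, 1, 2))

In the fundamental-weight basis, λ has coordinates c = M·v (v = (4, -32, -139, -49)):
  c_1 = (0)·(4) + (3)·(-32) + (0)·(-139) + (-2)·(-49) = 2
  c_2 = (4)·(4) + (11)·(-32) + (1)·(-139) + (-10)·(-49) = 15
  c_3 = (-7)·(4) + (-17)·(-32) + (-2)·(-139) + (16)·(-49) = 10
  c_4 = (12)·(4) + (29)·(-32) + (3)·(-139) + (-27)·(-49) = 26
Expand coordinatewise in base 3:
  c_1 = 2 = 2·3^0
  c_2 = 15 = 0·3^0 + 2·3^1 + 1·3^2
  c_3 = 10 = 1·3^0 + 0·3^1 + 1·3^2
  c_4 = 26 = 2·3^0 + 2·3^1 + 2·3^2
p-restricted factor λ_0 = (2, 0, 1, 2)
p-restricted factor λ_1 = (0, 2, 0, 2)
p-restricted factor λ_2 = (0, 1, 1, 2)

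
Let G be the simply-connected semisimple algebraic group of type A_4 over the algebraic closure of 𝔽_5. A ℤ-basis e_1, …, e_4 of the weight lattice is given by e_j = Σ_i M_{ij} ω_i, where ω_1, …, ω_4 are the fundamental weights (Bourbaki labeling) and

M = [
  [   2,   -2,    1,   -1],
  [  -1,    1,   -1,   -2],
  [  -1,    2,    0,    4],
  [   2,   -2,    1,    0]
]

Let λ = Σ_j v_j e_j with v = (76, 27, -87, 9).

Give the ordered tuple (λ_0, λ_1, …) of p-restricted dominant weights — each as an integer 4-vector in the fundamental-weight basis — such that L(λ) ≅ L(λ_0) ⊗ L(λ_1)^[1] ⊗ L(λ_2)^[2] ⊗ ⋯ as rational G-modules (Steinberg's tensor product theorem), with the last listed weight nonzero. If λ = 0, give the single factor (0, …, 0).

((2, 0, 4, 1), (0, 4, 2, 2))

In the fundamental-weight basis, λ has coordinates c = M·v (v = (76, 27, -87, 9)):
  c_1 = 2·76 + (-2)·(27) + (1)·(-87) + (-1)·(9) = 2
  c_2 = (-1)·(76) + 1·27 + (-1)·(-87) + (-2)·(9) = 20
  c_3 = (-1)·(76) + 2·27 + (0)·(-87) + 4·9 = 14
  c_4 = 2·76 + (-2)·(27) + (1)·(-87) + 0·9 = 11
p = 5; digits c_i = Σ_j d_{ij}·5^j, 0 ≤ d_{ij} < 5:
  c_1 = 2 = 2·5^0
  c_2 = 20 = 0·5^0 + 4·5^1
  c_3 = 14 = 4·5^0 + 2·5^1
  c_4 = 11 = 1·5^0 + 2·5^1
Factor λ_0 = (2, 0, 4, 1)
Factor λ_1 = (0, 4, 2, 2)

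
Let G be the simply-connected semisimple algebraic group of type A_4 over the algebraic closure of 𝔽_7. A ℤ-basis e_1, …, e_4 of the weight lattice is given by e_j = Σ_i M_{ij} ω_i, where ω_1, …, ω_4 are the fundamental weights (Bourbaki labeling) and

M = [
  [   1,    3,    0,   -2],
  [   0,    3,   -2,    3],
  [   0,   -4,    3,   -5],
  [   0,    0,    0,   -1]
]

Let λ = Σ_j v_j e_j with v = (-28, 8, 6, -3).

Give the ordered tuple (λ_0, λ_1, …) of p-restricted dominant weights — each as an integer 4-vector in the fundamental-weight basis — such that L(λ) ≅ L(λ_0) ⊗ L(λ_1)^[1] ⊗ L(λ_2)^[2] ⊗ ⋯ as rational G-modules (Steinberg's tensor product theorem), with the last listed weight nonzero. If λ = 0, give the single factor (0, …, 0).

Converting to the ω-basis (c_i = row i of M dotted with v = (-28, 8, 6, -3)):
  c_1 = 1*-28 + 3*8 + 0*6 + -2*-3 = 2
  c_2 = 0*-28 + 3*8 + -2*6 + 3*-3 = 3
  c_3 = 0*-28 + -4*8 + 3*6 + -5*-3 = 1
  c_4 = 0*-28 + 0*8 + 0*6 + -1*-3 = 3
Base-7 expansion of each c_i:
  c_1 = 2 = 2·7^0
  c_2 = 3 = 3·7^0
  c_3 = 1 = 1·7^0
  c_4 = 3 = 3·7^0
p-restricted factor λ_0 = (2, 3, 1, 3)

((2, 3, 1, 3),)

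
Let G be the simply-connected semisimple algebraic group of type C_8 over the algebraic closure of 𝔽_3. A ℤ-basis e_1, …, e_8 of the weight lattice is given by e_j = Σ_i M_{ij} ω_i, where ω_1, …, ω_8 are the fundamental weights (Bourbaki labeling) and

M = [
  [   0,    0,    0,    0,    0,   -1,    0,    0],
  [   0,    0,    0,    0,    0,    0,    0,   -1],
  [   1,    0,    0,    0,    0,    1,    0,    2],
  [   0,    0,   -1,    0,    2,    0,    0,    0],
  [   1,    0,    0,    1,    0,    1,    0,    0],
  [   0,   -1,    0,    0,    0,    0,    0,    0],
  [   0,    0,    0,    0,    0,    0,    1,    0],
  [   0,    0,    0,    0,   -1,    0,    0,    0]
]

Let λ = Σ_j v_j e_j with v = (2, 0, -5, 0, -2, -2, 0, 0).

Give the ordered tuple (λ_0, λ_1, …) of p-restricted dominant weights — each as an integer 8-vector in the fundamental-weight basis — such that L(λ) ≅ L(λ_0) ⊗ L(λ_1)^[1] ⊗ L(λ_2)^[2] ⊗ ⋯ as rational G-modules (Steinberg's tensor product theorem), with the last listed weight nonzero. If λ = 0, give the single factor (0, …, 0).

((2, 0, 0, 1, 0, 0, 0, 2),)

In the fundamental-weight basis, λ has coordinates c = M·v (v = (2, 0, -5, 0, -2, -2, 0, 0)):
  c_1 = 0·2 + 0·0 + (0)·(-5) + 0·0 + (0)·(-2) + (-1)·(-2) + 0·0 + 0·0 = 2
  c_2 = 0·2 + 0·0 + (0)·(-5) + 0·0 + (0)·(-2) + (0)·(-2) + 0·0 + (-1)·(0) = 0
  c_3 = 1·2 + 0·0 + (0)·(-5) + 0·0 + (0)·(-2) + (1)·(-2) + 0·0 + 2·0 = 0
  c_4 = 0·2 + 0·0 + (-1)·(-5) + 0·0 + (2)·(-2) + (0)·(-2) + 0·0 + 0·0 = 1
  c_5 = 1·2 + 0·0 + (0)·(-5) + 1·0 + (0)·(-2) + (1)·(-2) + 0·0 + 0·0 = 0
  c_6 = 0·2 + (-1)·(0) + (0)·(-5) + 0·0 + (0)·(-2) + (0)·(-2) + 0·0 + 0·0 = 0
  c_7 = 0·2 + 0·0 + (0)·(-5) + 0·0 + (0)·(-2) + (0)·(-2) + 1·0 + 0·0 = 0
  c_8 = 0·2 + 0·0 + (0)·(-5) + 0·0 + (-1)·(-2) + (0)·(-2) + 0·0 + 0·0 = 2
Base-3 expansion of each c_i:
  c_1 = 2 = 2·3^0
  c_2 = 0
  c_3 = 0
  c_4 = 1 = 1·3^0
  c_5 = 0
  c_6 = 0
  c_7 = 0
  c_8 = 2 = 2·3^0
λ_0 = (2, 0, 0, 1, 0, 0, 0, 2)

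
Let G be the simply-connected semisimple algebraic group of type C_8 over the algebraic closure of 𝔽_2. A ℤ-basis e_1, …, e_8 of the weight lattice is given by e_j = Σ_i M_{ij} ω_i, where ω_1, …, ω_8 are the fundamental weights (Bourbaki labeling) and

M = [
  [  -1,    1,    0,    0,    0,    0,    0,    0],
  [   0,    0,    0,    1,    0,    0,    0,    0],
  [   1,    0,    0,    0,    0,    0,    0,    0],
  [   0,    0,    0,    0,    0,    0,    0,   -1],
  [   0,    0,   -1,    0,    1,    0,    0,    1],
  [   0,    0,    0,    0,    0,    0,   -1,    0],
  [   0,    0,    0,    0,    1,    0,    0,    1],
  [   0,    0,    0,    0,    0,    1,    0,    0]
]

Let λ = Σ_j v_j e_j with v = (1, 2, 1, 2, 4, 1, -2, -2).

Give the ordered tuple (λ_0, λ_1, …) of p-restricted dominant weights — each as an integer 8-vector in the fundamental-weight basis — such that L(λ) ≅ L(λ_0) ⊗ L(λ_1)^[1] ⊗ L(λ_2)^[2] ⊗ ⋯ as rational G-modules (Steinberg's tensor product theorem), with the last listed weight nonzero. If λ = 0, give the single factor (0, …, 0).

((1, 0, 1, 0, 1, 0, 0, 1), (0, 1, 0, 1, 0, 1, 1, 0))

ω-coordinates c = M·v, v = (1, 2, 1, 2, 4, 1, -2, -2):
  c_1 = -1*1 + 1*2 + 0*1 + 0*2 + 0*4 + 0*1 + 0*-2 + 0*-2 = 1
  c_2 = 0*1 + 0*2 + 0*1 + 1*2 + 0*4 + 0*1 + 0*-2 + 0*-2 = 2
  c_3 = 1*1 + 0*2 + 0*1 + 0*2 + 0*4 + 0*1 + 0*-2 + 0*-2 = 1
  c_4 = 0*1 + 0*2 + 0*1 + 0*2 + 0*4 + 0*1 + 0*-2 + -1*-2 = 2
  c_5 = 0*1 + 0*2 + -1*1 + 0*2 + 1*4 + 0*1 + 0*-2 + 1*-2 = 1
  c_6 = 0*1 + 0*2 + 0*1 + 0*2 + 0*4 + 0*1 + -1*-2 + 0*-2 = 2
  c_7 = 0*1 + 0*2 + 0*1 + 0*2 + 1*4 + 0*1 + 0*-2 + 1*-2 = 2
  c_8 = 0*1 + 0*2 + 0*1 + 0*2 + 0*4 + 1*1 + 0*-2 + 0*-2 = 1
Base-2 expansion of each c_i:
  c_1 = 1 = 1·2^0
  c_2 = 2 = 0·2^0 + 1·2^1
  c_3 = 1 = 1·2^0
  c_4 = 2 = 0·2^0 + 1·2^1
  c_5 = 1 = 1·2^0
  c_6 = 2 = 0·2^0 + 1·2^1
  c_7 = 2 = 0·2^0 + 1·2^1
  c_8 = 1 = 1·2^0
p-restricted factor λ_0 = (1, 0, 1, 0, 1, 0, 0, 1)
p-restricted factor λ_1 = (0, 1, 0, 1, 0, 1, 1, 0)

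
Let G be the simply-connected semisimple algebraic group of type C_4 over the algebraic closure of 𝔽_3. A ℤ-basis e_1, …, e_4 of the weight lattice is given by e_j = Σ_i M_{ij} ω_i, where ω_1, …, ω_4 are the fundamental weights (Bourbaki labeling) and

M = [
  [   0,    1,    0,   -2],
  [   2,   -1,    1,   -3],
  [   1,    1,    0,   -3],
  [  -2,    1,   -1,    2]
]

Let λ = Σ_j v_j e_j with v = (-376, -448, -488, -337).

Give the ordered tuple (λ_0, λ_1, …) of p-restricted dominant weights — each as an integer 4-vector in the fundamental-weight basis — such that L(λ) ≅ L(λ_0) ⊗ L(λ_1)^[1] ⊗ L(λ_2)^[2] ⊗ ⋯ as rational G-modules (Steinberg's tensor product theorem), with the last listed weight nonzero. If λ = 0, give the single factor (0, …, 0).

Compute c_i = Σ_j M_{ij} v_j with v = (-376, -448, -488, -337):
  c_1 = (0)·(-376) + (1)·(-448) + (0)·(-488) + (-2)·(-337) = 226
  c_2 = (2)·(-376) + (-1)·(-448) + (1)·(-488) + (-3)·(-337) = 219
  c_3 = (1)·(-376) + (1)·(-448) + (0)·(-488) + (-3)·(-337) = 187
  c_4 = (-2)·(-376) + (1)·(-448) + (-1)·(-488) + (2)·(-337) = 118
p = 3; digits c_i = Σ_j d_{ij}·3^j, 0 ≤ d_{ij} < 3:
  c_1 = 226 = 1·3^0 + 0·3^1 + 1·3^2 + 2·3^3 + 2·3^4
  c_2 = 219 = 0·3^0 + 1·3^1 + 0·3^2 + 2·3^3 + 2·3^4
  c_3 = 187 = 1·3^0 + 2·3^1 + 2·3^2 + 0·3^3 + 2·3^4
  c_4 = 118 = 1·3^0 + 0·3^1 + 1·3^2 + 1·3^3 + 1·3^4
Factor λ_0 = (1, 0, 1, 1)
Factor λ_1 = (0, 1, 2, 0)
Factor λ_2 = (1, 0, 2, 1)
Factor λ_3 = (2, 2, 0, 1)
Factor λ_4 = (2, 2, 2, 1)

((1, 0, 1, 1), (0, 1, 2, 0), (1, 0, 2, 1), (2, 2, 0, 1), (2, 2, 2, 1))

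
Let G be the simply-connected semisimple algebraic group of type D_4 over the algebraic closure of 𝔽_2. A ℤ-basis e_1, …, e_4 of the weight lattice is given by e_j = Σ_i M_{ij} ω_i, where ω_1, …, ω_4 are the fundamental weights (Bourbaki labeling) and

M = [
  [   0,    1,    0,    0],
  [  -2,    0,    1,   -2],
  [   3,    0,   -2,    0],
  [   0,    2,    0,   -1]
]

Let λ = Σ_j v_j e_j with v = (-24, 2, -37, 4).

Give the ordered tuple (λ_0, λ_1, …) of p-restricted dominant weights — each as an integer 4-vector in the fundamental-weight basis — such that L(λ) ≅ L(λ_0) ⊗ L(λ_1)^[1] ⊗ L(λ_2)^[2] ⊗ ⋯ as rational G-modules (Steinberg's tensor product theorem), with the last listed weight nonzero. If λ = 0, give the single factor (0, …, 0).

((0, 1, 0, 0), (1, 1, 1, 0))

Change of basis e → ω: c = M·v where v = (-24, 2, -37, 4):
  c_1 = (0)·(-24) + (1)·(2) + (0)·(-37) + (0)·(4) = 2
  c_2 = (-2)·(-24) + (0)·(2) + (1)·(-37) + (-2)·(4) = 3
  c_3 = (3)·(-24) + (0)·(2) + (-2)·(-37) + (0)·(4) = 2
  c_4 = (0)·(-24) + (2)·(2) + (0)·(-37) + (-1)·(4) = 0
Base-2 expansion of each c_i:
  c_1 = 2 = 0·2^0 + 1·2^1
  c_2 = 3 = 1·2^0 + 1·2^1
  c_3 = 2 = 0·2^0 + 1·2^1
  c_4 = 0
Factor λ_0 = (0, 1, 0, 0)
Factor λ_1 = (1, 1, 1, 0)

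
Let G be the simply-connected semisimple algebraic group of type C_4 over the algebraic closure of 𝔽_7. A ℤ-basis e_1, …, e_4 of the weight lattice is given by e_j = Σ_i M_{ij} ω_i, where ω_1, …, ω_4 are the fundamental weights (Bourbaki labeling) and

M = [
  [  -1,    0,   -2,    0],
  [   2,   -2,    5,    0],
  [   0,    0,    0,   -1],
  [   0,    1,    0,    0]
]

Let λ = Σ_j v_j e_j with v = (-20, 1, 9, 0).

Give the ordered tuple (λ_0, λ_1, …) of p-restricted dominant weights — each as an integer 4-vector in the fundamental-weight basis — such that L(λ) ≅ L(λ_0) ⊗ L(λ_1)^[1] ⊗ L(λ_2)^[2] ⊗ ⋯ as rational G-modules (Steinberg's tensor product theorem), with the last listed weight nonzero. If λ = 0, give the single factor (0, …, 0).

((2, 3, 0, 1),)

Change of basis e → ω: c = M·v where v = (-20, 1, 9, 0):
  c_1 = (-1)·(-20) + 0·1 + (-2)·(9) + 0·0 = 2
  c_2 = (2)·(-20) + (-2)·(1) + 5·9 + 0·0 = 3
  c_3 = (0)·(-20) + 0·1 + 0·9 + (-1)·(0) = 0
  c_4 = (0)·(-20) + 1·1 + 0·9 + 0·0 = 1
Base-7 expansion of each c_i:
  c_1 = 2 = 2·7^0
  c_2 = 3 = 3·7^0
  c_3 = 0
  c_4 = 1 = 1·7^0
Factor λ_0 = (2, 3, 0, 1)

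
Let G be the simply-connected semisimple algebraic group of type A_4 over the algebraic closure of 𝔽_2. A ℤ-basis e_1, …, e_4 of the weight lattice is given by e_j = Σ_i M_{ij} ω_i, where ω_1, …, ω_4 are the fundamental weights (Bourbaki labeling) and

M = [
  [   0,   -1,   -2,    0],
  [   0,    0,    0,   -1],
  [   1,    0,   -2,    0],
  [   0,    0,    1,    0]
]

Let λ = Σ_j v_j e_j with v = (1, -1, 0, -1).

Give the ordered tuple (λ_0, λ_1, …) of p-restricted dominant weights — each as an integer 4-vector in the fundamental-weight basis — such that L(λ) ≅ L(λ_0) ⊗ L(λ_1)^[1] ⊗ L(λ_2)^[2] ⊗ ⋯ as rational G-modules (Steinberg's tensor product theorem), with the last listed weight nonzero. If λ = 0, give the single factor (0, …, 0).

((1, 1, 1, 0),)

ω-coordinates c = M·v, v = (1, -1, 0, -1):
  c_1 = (0)·(1) + (-1)·(-1) + (-2)·(0) + (0)·(-1) = 1
  c_2 = (0)·(1) + (0)·(-1) + (0)·(0) + (-1)·(-1) = 1
  c_3 = (1)·(1) + (0)·(-1) + (-2)·(0) + (0)·(-1) = 1
  c_4 = (0)·(1) + (0)·(-1) + (1)·(0) + (0)·(-1) = 0
Expand coordinatewise in base 2:
  c_1 = 1 = 1·2^0
  c_2 = 1 = 1·2^0
  c_3 = 1 = 1·2^0
  c_4 = 0
λ_0 = (1, 1, 1, 0)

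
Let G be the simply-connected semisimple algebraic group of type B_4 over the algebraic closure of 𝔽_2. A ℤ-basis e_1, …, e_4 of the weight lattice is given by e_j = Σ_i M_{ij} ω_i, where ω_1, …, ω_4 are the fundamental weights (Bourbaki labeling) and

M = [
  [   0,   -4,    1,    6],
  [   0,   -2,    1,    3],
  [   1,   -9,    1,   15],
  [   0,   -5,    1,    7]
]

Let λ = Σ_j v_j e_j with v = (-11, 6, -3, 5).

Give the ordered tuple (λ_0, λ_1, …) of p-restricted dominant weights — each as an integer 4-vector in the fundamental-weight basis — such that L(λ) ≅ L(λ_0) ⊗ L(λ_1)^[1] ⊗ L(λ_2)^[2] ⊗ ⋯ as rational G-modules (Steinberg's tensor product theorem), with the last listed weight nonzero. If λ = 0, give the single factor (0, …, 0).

((1, 0, 1, 0), (1, 0, 1, 1), (0, 0, 1, 0))

In the fundamental-weight basis, λ has coordinates c = M·v (v = (-11, 6, -3, 5)):
  c_1 = 0*-11 + -4*6 + 1*-3 + 6*5 = 3
  c_2 = 0*-11 + -2*6 + 1*-3 + 3*5 = 0
  c_3 = 1*-11 + -9*6 + 1*-3 + 15*5 = 7
  c_4 = 0*-11 + -5*6 + 1*-3 + 7*5 = 2
Expand coordinatewise in base 2:
  c_1 = 3 = 1·2^0 + 1·2^1
  c_2 = 0
  c_3 = 7 = 1·2^0 + 1·2^1 + 1·2^2
  c_4 = 2 = 0·2^0 + 1·2^1
λ_0 = (1, 0, 1, 0)
λ_1 = (1, 0, 1, 1)
λ_2 = (0, 0, 1, 0)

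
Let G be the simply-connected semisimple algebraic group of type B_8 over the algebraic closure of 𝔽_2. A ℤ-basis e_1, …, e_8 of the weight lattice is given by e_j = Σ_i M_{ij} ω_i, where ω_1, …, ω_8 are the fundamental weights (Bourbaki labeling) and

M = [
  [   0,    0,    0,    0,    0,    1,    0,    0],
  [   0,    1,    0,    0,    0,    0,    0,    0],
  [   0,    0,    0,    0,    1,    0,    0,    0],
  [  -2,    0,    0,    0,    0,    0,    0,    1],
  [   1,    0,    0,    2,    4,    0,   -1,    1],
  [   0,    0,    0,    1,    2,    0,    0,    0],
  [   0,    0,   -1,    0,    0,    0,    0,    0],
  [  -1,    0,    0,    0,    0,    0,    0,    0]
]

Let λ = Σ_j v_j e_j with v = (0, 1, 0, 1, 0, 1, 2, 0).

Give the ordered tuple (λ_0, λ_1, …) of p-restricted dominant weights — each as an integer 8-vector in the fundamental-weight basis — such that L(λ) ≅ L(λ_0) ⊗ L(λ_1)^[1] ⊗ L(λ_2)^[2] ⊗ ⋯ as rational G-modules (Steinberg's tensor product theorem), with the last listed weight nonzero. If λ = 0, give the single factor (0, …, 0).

ω-coordinates c = M·v, v = (0, 1, 0, 1, 0, 1, 2, 0):
  c_1 = 0*0 + 0*1 + 0*0 + 0*1 + 0*0 + 1*1 + 0*2 + 0*0 = 1
  c_2 = 0*0 + 1*1 + 0*0 + 0*1 + 0*0 + 0*1 + 0*2 + 0*0 = 1
  c_3 = 0*0 + 0*1 + 0*0 + 0*1 + 1*0 + 0*1 + 0*2 + 0*0 = 0
  c_4 = -2*0 + 0*1 + 0*0 + 0*1 + 0*0 + 0*1 + 0*2 + 1*0 = 0
  c_5 = 1*0 + 0*1 + 0*0 + 2*1 + 4*0 + 0*1 + -1*2 + 1*0 = 0
  c_6 = 0*0 + 0*1 + 0*0 + 1*1 + 2*0 + 0*1 + 0*2 + 0*0 = 1
  c_7 = 0*0 + 0*1 + -1*0 + 0*1 + 0*0 + 0*1 + 0*2 + 0*0 = 0
  c_8 = -1*0 + 0*1 + 0*0 + 0*1 + 0*0 + 0*1 + 0*2 + 0*0 = 0
p = 2; digits c_i = Σ_j d_{ij}·2^j, 0 ≤ d_{ij} < 2:
  c_1 = 1 = 1·2^0
  c_2 = 1 = 1·2^0
  c_3 = 0
  c_4 = 0
  c_5 = 0
  c_6 = 1 = 1·2^0
  c_7 = 0
  c_8 = 0
Factor λ_0 = (1, 1, 0, 0, 0, 1, 0, 0)

((1, 1, 0, 0, 0, 1, 0, 0),)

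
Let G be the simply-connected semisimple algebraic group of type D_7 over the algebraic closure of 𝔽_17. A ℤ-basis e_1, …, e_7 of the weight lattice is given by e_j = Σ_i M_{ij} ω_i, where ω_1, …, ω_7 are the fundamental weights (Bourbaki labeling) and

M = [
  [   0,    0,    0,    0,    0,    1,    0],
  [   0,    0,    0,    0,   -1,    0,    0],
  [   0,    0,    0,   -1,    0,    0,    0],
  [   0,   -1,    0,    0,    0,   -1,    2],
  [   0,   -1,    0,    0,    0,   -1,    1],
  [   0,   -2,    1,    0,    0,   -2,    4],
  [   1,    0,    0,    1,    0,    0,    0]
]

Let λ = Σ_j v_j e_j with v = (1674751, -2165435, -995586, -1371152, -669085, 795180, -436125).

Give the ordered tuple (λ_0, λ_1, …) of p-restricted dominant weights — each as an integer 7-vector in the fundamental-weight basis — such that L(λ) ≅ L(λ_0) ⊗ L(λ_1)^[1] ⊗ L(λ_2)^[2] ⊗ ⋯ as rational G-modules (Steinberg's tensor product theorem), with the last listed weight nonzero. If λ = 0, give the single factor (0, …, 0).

((5, 16, 0, 7, 14, 16, 13), (8, 2, 8, 3, 4, 7, 8), (14, 3, 1, 6, 2, 1, 13), (8, 0, 7, 16, 3, 0, 10), (9, 8, 16, 5, 11, 0, 3))

Compute c_i = Σ_j M_{ij} v_j with v = (1674751, -2165435, -995586, -1371152, -669085, 795180, -436125):
  c_1 = (0)·(1674751) + (0)·(-2165435) + (0)·(-995586) + (0)·(-1371152) + (0)·(-669085) + (1)·(795180) + (0)·(-436125) = 795180
  c_2 = (0)·(1674751) + (0)·(-2165435) + (0)·(-995586) + (0)·(-1371152) + (-1)·(-669085) + (0)·(795180) + (0)·(-436125) = 669085
  c_3 = (0)·(1674751) + (0)·(-2165435) + (0)·(-995586) + (-1)·(-1371152) + (0)·(-669085) + (0)·(795180) + (0)·(-436125) = 1371152
  c_4 = (0)·(1674751) + (-1)·(-2165435) + (0)·(-995586) + (0)·(-1371152) + (0)·(-669085) + (-1)·(795180) + (2)·(-436125) = 498005
  c_5 = (0)·(1674751) + (-1)·(-2165435) + (0)·(-995586) + (0)·(-1371152) + (0)·(-669085) + (-1)·(795180) + (1)·(-436125) = 934130
  c_6 = (0)·(1674751) + (-2)·(-2165435) + (1)·(-995586) + (0)·(-1371152) + (0)·(-669085) + (-2)·(795180) + (4)·(-436125) = 424
  c_7 = (1)·(1674751) + (0)·(-2165435) + (0)·(-995586) + (1)·(-1371152) + (0)·(-669085) + (0)·(795180) + (0)·(-436125) = 303599
Base-17 expansion of each c_i:
  c_1 = 795180 = 5·17^0 + 8·17^1 + 14·17^2 + 8·17^3 + 9·17^4
  c_2 = 669085 = 16·17^0 + 2·17^1 + 3·17^2 + 0·17^3 + 8·17^4
  c_3 = 1371152 = 0·17^0 + 8·17^1 + 1·17^2 + 7·17^3 + 16·17^4
  c_4 = 498005 = 7·17^0 + 3·17^1 + 6·17^2 + 16·17^3 + 5·17^4
  c_5 = 934130 = 14·17^0 + 4·17^1 + 2·17^2 + 3·17^3 + 11·17^4
  c_6 = 424 = 16·17^0 + 7·17^1 + 1·17^2
  c_7 = 303599 = 13·17^0 + 8·17^1 + 13·17^2 + 10·17^3 + 3·17^4
p-restricted factor λ_0 = (5, 16, 0, 7, 14, 16, 13)
p-restricted factor λ_1 = (8, 2, 8, 3, 4, 7, 8)
p-restricted factor λ_2 = (14, 3, 1, 6, 2, 1, 13)
p-restricted factor λ_3 = (8, 0, 7, 16, 3, 0, 10)
p-restricted factor λ_4 = (9, 8, 16, 5, 11, 0, 3)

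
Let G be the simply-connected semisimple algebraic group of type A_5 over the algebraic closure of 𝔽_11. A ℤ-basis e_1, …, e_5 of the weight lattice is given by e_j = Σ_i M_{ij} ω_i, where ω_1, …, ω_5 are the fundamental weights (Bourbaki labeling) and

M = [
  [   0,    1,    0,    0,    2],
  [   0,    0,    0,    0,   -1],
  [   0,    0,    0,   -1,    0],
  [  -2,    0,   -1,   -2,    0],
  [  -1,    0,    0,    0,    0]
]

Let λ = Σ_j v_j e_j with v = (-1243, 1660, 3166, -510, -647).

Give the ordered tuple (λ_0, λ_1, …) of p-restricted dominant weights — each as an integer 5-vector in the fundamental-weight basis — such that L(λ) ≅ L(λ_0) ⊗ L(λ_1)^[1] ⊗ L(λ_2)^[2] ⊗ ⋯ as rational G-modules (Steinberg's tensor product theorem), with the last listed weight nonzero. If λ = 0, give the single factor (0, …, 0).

((3, 9, 4, 10, 0), (0, 3, 2, 8, 3), (3, 5, 4, 2, 10))

Converting to the ω-basis (c_i = row i of M dotted with v = (-1243, 1660, 3166, -510, -647)):
  c_1 = 0*-1243 + 1*1660 + 0*3166 + 0*-510 + 2*-647 = 366
  c_2 = 0*-1243 + 0*1660 + 0*3166 + 0*-510 + -1*-647 = 647
  c_3 = 0*-1243 + 0*1660 + 0*3166 + -1*-510 + 0*-647 = 510
  c_4 = -2*-1243 + 0*1660 + -1*3166 + -2*-510 + 0*-647 = 340
  c_5 = -1*-1243 + 0*1660 + 0*3166 + 0*-510 + 0*-647 = 1243
Expand coordinatewise in base 11:
  c_1 = 366 = 3·11^0 + 0·11^1 + 3·11^2
  c_2 = 647 = 9·11^0 + 3·11^1 + 5·11^2
  c_3 = 510 = 4·11^0 + 2·11^1 + 4·11^2
  c_4 = 340 = 10·11^0 + 8·11^1 + 2·11^2
  c_5 = 1243 = 0·11^0 + 3·11^1 + 10·11^2
Factor λ_0 = (3, 9, 4, 10, 0)
Factor λ_1 = (0, 3, 2, 8, 3)
Factor λ_2 = (3, 5, 4, 2, 10)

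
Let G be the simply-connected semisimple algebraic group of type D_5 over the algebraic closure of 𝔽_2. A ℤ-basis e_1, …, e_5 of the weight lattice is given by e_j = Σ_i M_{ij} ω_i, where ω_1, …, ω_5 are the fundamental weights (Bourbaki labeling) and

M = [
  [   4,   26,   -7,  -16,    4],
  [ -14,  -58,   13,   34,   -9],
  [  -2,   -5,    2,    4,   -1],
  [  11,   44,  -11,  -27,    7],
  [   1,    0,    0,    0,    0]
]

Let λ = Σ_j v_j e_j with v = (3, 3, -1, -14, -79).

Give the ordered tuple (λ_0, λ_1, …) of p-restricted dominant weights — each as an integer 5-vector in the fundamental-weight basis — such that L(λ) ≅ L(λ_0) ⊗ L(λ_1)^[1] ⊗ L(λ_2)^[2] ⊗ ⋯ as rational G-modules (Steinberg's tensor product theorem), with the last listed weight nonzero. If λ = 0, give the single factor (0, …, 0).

ω-coordinates c = M·v, v = (3, 3, -1, -14, -79):
  c_1 = 4*3 + 26*3 + -7*-1 + -16*-14 + 4*-79 = 5
  c_2 = -14*3 + -58*3 + 13*-1 + 34*-14 + -9*-79 = 6
  c_3 = -2*3 + -5*3 + 2*-1 + 4*-14 + -1*-79 = 0
  c_4 = 11*3 + 44*3 + -11*-1 + -27*-14 + 7*-79 = 1
  c_5 = 1*3 + 0*3 + 0*-1 + 0*-14 + 0*-79 = 3
Base-2 expansion of each c_i:
  c_1 = 5 = 1·2^0 + 0·2^1 + 1·2^2
  c_2 = 6 = 0·2^0 + 1·2^1 + 1·2^2
  c_3 = 0
  c_4 = 1 = 1·2^0
  c_5 = 3 = 1·2^0 + 1·2^1
Factor λ_0 = (1, 0, 0, 1, 1)
Factor λ_1 = (0, 1, 0, 0, 1)
Factor λ_2 = (1, 1, 0, 0, 0)

((1, 0, 0, 1, 1), (0, 1, 0, 0, 1), (1, 1, 0, 0, 0))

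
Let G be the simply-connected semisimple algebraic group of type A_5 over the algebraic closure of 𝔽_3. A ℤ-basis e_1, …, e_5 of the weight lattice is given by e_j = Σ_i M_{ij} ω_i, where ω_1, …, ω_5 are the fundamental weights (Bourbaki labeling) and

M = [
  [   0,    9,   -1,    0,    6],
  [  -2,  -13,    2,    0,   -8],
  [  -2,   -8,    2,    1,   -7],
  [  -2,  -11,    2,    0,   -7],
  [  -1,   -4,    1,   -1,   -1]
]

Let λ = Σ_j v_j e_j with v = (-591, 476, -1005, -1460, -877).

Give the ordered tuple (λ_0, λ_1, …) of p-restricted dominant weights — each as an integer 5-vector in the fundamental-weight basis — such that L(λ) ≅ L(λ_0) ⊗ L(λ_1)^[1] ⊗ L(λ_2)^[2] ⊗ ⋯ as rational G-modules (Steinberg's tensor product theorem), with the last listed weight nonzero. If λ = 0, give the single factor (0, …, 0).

((0, 0, 1, 0, 1), (0, 0, 2, 1, 0), (0, 0, 1, 2, 2), (1, 0, 1, 2, 0))

Compute c_i = Σ_j M_{ij} v_j with v = (-591, 476, -1005, -1460, -877):
  c_1 = (0)·(-591) + 9·476 + (-1)·(-1005) + (0)·(-1460) + (6)·(-877) = 27
  c_2 = (-2)·(-591) + (-13)·(476) + (2)·(-1005) + (0)·(-1460) + (-8)·(-877) = 0
  c_3 = (-2)·(-591) + (-8)·(476) + (2)·(-1005) + (1)·(-1460) + (-7)·(-877) = 43
  c_4 = (-2)·(-591) + (-11)·(476) + (2)·(-1005) + (0)·(-1460) + (-7)·(-877) = 75
  c_5 = (-1)·(-591) + (-4)·(476) + (1)·(-1005) + (-1)·(-1460) + (-1)·(-877) = 19
Expand coordinatewise in base 3:
  c_1 = 27 = 0·3^0 + 0·3^1 + 0·3^2 + 1·3^3
  c_2 = 0
  c_3 = 43 = 1·3^0 + 2·3^1 + 1·3^2 + 1·3^3
  c_4 = 75 = 0·3^0 + 1·3^1 + 2·3^2 + 2·3^3
  c_5 = 19 = 1·3^0 + 0·3^1 + 2·3^2
λ_0 = (0, 0, 1, 0, 1)
λ_1 = (0, 0, 2, 1, 0)
λ_2 = (0, 0, 1, 2, 2)
λ_3 = (1, 0, 1, 2, 0)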